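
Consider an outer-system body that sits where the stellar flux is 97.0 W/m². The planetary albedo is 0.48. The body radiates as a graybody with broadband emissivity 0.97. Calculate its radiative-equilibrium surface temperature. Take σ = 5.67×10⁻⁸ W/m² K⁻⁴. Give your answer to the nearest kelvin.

123 kelvin

The planet absorbs (1−α)S over its disc πR² and re-emits over 4πR², so the mean absorbed flux is (1−0.48)·97.00/4 = 12.61 W/m².
Radiative balance εσT⁴ = 12.61 gives T = [12.61/(0.97·σ)]^(1/4) = 123.1 K.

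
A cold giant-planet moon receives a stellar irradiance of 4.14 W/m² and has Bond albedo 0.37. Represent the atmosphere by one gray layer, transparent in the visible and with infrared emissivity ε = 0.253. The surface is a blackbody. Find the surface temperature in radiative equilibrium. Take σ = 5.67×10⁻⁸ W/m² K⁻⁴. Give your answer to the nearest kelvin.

Effective emission temperature (TOA balance): σT_e⁴ = S(1−α)/4 = 0.6520 W/m² → T_e = 58.23 K.
The surface balance (absorbed SW + ε·downward IR = σT_s⁴) with T_a⁴ = T_s⁴/2 reduces to T_s = T_e·[2/(2−ε)]^¼ = 60.24 K.

60 K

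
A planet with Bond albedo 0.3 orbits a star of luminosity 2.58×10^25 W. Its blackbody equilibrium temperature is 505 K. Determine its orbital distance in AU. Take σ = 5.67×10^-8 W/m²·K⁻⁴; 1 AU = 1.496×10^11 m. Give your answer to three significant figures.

The flux needed for this T is 4σT⁴/(1−0.3) = 21070 W/m².
S = L/(4πd²) → d = √(L/4πS) = √(2.58×10^25/(4π·21070)) = 9.871×10^9 m = 0.06598 AU.

0.0660 AU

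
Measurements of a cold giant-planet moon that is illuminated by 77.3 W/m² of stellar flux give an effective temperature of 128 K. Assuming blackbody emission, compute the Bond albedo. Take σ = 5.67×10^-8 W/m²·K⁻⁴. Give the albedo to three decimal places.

From σT⁴ = S(1−α)/4 we invert for α: 1−α = 4σT⁴/S.
σT⁴ = 15.22 W/m², so 4σT⁴ = 60.88 W/m².
1−α = 60.88/77.30 = 0.7876, so α = 0.2124.

0.212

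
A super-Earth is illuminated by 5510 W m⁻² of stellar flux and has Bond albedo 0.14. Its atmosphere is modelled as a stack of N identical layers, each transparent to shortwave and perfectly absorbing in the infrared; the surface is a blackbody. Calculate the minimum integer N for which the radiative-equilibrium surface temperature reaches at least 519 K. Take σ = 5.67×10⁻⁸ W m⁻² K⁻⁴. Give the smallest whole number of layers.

3

OLR = S(1−α)/4 = 1185 W m⁻²; the top layer radiates at T_e = 380.2 K.
Since T_s⁴ = (N+1)T_e⁴, we need N ≥ (T_s/T_e)⁴ − 1 = 2.473.
Rounding up, N = 3.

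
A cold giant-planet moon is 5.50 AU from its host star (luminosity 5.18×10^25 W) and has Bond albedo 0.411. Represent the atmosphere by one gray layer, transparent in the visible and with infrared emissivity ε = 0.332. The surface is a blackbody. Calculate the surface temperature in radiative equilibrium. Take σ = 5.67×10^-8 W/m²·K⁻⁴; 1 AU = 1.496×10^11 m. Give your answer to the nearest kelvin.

66 kelvin

Orbital distance: d = 5.50 AU = 8.228×10^11 m.
Flux at the orbit: S = L/(4πd²) = 5.18×10^25/(4π·(8.23×10^11)²) = 6.089 W/m².
The planet radiates to space at T_e = [S(1−α)/(4σ)]^(1/4) = 63.06 K.
The surface balance (absorbed SW + ε·downward IR = σT_s⁴) with T_a⁴ = T_s⁴/2 reduces to T_s = T_e·[2/(2−ε)]^¼ = 65.99 K.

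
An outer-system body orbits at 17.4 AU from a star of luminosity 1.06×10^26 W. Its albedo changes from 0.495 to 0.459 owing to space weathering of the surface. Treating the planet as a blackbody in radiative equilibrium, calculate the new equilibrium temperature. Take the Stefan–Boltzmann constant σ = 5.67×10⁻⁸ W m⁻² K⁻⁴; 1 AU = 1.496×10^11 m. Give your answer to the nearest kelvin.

d = 17.4 × 1.496×10^11 m = 2.603×10^12 m.
Flux at the orbit: S = L/(4πd²) = 1.06×10^26/(4π·(2.60×10^12)²) = 1.245 W m⁻².
New equilibrium: T₂ = [(1−0.459)·1.245/(4σ)]^(1/4) = 41.51 K.

42 kelvin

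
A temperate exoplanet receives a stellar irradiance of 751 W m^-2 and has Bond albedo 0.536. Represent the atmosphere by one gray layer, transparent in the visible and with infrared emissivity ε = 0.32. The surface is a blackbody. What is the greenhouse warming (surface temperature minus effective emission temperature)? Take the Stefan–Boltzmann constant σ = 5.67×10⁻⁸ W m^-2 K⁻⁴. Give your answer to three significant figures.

8.82 kelvin

The planet radiates to space at T_e = [S(1−α)/(4σ)]^(1/4) = 198.0 K.
For a single slab of emissivity ε, T_s⁴ = 2T_e⁴/(2−ε); thus T_s = 198.0·(1.19)^(1/4) = 206.8 K.
Greenhouse warming: T_s − T_e = 8.821 K.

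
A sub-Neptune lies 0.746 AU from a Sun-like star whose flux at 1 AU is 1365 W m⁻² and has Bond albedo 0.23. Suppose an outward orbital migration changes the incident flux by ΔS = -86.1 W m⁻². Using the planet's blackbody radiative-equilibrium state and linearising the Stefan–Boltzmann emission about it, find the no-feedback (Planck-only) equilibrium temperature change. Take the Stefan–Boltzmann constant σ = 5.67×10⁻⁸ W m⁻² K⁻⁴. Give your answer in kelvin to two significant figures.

By the inverse-square law, S = 1365/0.746² = 2453 W m⁻².
The baseline emission temperature is T_e = 302.1 K.
TOA radiative forcing: ΔF = (1−α)ΔS/4 = 0.77·(-86.1)/4 = -16.57 W m⁻².
Planck response: λ_P = 4σT_e³ = 4·5.67×10⁻⁸·(302.1)³ = 6.252 W m⁻²/K.
Hence the no-feedback warming is ΔF/(4σT_e³) = -2.65 K.

-2.7 K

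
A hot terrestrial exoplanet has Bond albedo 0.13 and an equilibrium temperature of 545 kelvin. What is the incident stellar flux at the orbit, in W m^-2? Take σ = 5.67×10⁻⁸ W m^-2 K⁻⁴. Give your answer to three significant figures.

Invert the energy balance for S: S = 4σT⁴/(1−α).
The emitted flux is σT⁴ = 5002 W m^-2.
S = 4·5002/0.87 = 23000 W m^-2.

23000 W m^-2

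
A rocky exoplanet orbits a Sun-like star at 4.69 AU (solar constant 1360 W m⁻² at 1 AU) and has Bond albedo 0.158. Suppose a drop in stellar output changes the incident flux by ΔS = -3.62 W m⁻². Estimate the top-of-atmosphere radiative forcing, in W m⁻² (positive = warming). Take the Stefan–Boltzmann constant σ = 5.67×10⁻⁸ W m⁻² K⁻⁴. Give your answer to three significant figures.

-0.762 W m⁻²

Flux at the orbit: S = 1360/(4.69)² = 61.83 W m⁻².
Only a fraction (1−α) is absorbed and it's spread over 4πR², so ΔF = (1−α)ΔS/4 = -0.7620 W m⁻².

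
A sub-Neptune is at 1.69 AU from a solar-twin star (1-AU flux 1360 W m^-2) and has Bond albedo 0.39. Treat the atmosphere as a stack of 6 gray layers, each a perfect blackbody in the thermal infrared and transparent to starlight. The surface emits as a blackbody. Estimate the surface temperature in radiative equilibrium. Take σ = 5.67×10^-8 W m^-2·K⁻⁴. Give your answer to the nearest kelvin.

308 kelvin

Flux at the orbit: S = 1360/(1.69)² = 476.2 W m^-2.
Top-of-atmosphere balance: σT_e⁴ = S(1−α)/4 = 72.62 W m^-2 → T_e = 189.2 K.
For an N-layer opaque stack, T_s⁴ = (N+1)T_e⁴, hence T_s = (7)^(1/4)×189.2 K = 307.7 K.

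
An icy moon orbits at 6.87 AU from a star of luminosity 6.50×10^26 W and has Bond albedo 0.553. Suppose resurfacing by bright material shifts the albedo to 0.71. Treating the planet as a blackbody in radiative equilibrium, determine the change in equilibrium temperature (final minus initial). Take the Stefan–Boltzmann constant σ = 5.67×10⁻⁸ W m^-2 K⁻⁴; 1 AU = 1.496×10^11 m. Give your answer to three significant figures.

-10.2 K

Orbital distance: d = 6.87 AU = 1.028×10^12 m.
S = L/(4πd²) = 48.97 W m^-2.
Before: T₁ = [48.97·0.447/(4σ)]^(1/4) = 99.12 K.
Final:   T₂ = [S(1−0.71)/(4σ)]^(1/4) = 88.96 K.
Change: 88.96 − 99.12 = -10.16 K.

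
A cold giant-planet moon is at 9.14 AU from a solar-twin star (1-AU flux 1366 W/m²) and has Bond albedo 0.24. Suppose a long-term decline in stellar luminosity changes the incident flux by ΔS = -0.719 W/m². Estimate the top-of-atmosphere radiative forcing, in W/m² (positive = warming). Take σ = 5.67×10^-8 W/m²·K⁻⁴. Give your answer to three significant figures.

-0.137 W/m²

Flux at the orbit: S = 1366/(9.14)² = 16.35 W/m².
TOA radiative forcing: ΔF = (1−α)ΔS/4 = 0.76·(-0.719)/4 = -0.1366 W/m².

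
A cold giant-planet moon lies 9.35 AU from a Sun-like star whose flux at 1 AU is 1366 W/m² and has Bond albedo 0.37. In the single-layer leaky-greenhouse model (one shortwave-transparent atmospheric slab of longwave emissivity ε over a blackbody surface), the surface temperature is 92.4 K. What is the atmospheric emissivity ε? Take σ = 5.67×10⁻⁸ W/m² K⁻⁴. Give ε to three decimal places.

Flux at the orbit: S = 1366/(9.35)² = 15.63 W/m².
First, T_e = [15.63·(1−0.37)/(4σ)]^(1/4) = 81.17 K.
Since (2−ε)/2 = (T_e/T_s)⁴ = 0.5954, ε = 0.8091.

0.809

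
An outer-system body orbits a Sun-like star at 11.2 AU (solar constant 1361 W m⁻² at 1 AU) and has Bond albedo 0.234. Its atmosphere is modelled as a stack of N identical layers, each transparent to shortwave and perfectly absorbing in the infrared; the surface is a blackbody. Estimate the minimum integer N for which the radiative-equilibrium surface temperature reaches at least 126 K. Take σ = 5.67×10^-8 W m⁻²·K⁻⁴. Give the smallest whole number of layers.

6

Irradiance scales as 1/d², so S = 1361 W m⁻² × (1/11.2)² = 10.85 W m⁻².
OLR = S(1−α)/4 = 2.078 W m⁻²; the top layer radiates at T_e = 77.80 K.
Need (N+1)T_e⁴ ≥ T_s⁴, i.e. N+1 ≥ (126/77.80)⁴ = 6.878.
Rounding up, N = 6.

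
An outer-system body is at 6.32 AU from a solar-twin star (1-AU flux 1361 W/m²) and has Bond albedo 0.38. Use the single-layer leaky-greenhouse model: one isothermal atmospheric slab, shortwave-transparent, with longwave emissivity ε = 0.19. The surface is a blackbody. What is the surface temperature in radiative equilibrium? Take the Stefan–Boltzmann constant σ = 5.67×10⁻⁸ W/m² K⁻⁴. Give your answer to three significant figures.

By the inverse-square law, S = 1361/6.32² = 34.07 W/m².
At the top of the atmosphere, σT_e⁴ = S(1−α)/4 = 5.281 W/m², giving T_e = 98.24 K.
The surface balance (absorbed SW + ε·downward IR = σT_s⁴) with T_a⁴ = T_s⁴/2 reduces to T_s = T_e·[2/(2−ε)]^¼ = 100.7 K.

101 K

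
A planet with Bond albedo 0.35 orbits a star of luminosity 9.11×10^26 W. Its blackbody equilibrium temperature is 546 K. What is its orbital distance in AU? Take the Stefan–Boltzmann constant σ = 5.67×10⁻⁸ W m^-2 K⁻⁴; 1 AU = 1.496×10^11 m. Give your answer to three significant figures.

0.323 AU

The flux needed for this T is 4σT⁴/(1−0.35) = 31010 W m^-2.
Then d = [L/(4πS)]^(1/2) = 4.835×10^10 m, i.e. 0.3232 AU.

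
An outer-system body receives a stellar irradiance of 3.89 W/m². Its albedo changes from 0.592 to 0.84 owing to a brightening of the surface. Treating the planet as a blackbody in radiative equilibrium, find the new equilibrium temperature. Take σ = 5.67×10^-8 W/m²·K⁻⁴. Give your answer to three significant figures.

40.7 K

New equilibrium: T₂ = [(1−0.84)·3.890/(4σ)]^(1/4) = 40.70 K.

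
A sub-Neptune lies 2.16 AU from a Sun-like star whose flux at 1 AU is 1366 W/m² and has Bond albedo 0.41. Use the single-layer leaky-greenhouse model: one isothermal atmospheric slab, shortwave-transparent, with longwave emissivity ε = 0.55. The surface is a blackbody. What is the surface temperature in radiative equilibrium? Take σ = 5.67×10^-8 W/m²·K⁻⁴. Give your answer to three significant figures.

Irradiance scales as 1/d², so S = 1366 W/m² × (1/2.16)² = 292.8 W/m².
Effective emission temperature (TOA balance): σT_e⁴ = S(1−α)/4 = 43.19 W/m² → T_e = 166.1 K.
The surface balance (absorbed SW + ε·downward IR = σT_s⁴) with T_a⁴ = T_s⁴/2 reduces to T_s = T_e·[2/(2−ε)]^¼ = 180.0 K.

180 K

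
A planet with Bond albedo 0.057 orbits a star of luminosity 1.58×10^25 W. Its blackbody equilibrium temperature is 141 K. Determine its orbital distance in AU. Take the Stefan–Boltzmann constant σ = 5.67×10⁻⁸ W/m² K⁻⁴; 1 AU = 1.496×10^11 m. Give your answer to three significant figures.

0.769 AU

Required flux: S = 4σT⁴/(1−α) = 95.06 W/m².
From L = 4πd²S, d = √(1.58×10^25/(4π·95.06)) = 1.150×10^11 m = 0.7688 AU.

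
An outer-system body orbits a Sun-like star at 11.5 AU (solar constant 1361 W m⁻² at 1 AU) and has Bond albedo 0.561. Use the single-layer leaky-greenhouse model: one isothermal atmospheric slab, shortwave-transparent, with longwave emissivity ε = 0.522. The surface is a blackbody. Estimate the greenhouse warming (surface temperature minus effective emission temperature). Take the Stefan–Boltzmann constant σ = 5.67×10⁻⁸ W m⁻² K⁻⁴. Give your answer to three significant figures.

5.25 K

Flux at the orbit: S = 1361/(11.5)² = 10.29 W m⁻².
The planet radiates to space at T_e = [S(1−α)/(4σ)]^(1/4) = 66.81 K.
Surface balance with a leaky layer gives σT_s⁴ = σT_e⁴·2/(2−ε), so T_s = T_e·[2/(2−0.522)]^(1/4) = 72.05 K.
T_s − T_e = 72.05 − 66.81 = 5.247 K.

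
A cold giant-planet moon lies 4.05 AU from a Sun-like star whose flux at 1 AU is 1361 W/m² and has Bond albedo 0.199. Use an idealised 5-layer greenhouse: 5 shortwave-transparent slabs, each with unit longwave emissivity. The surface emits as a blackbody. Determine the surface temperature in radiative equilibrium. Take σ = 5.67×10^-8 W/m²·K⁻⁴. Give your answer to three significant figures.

205 K

By the inverse-square law, S = 1361/4.05² = 82.98 W/m².
Top-of-atmosphere balance: σT_e⁴ = S(1−α)/4 = 16.62 W/m² → T_e = 130.8 K.
Layer-by-layer balance gives σT_s⁴ = (N+1)σT_e⁴, so T_s = 6^¼·130.8 = 204.8 K.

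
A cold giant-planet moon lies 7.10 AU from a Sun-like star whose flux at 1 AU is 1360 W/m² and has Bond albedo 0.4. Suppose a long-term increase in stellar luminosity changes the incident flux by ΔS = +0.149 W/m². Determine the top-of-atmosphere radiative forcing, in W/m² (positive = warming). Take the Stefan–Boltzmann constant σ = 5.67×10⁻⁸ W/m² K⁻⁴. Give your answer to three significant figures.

By the inverse-square law, S = 1360/7.10² = 26.98 W/m².
TOA radiative forcing: ΔF = (1−α)ΔS/4 = 0.6·(+0.149)/4 = 0.02235 W/m².

0.0223 W/m²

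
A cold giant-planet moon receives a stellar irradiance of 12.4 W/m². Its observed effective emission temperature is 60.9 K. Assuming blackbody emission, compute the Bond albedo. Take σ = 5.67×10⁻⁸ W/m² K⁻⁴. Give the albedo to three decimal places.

0.748

Rearranging the radiative balance, α = 1 − 4σT⁴/S.
σT⁴ = 0.7799 W/m², so 4σT⁴ = 3.120 W/m².
1−α = 3.120/12.40 = 0.2516, so α = 0.7484.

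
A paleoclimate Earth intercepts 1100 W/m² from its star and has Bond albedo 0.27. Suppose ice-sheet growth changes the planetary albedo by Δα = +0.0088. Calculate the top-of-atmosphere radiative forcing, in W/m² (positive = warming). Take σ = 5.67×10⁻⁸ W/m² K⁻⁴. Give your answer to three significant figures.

The change in absorbed flux is Δ[S(1−α)/4] = −SΔα/4 = -2.420 W/m².

-2.42 W/m²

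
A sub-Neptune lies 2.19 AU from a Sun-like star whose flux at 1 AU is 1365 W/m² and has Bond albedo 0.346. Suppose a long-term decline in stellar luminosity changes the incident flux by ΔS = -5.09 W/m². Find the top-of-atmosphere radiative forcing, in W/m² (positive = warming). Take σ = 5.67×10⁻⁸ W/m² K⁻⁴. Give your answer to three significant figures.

-0.832 W/m²

By the inverse-square law, S = 1365/2.19² = 284.6 W/m².
ΔF = Δ[S(1−α)]/4 = (1−0.346)·-5.09/4 = -0.8322 W/m².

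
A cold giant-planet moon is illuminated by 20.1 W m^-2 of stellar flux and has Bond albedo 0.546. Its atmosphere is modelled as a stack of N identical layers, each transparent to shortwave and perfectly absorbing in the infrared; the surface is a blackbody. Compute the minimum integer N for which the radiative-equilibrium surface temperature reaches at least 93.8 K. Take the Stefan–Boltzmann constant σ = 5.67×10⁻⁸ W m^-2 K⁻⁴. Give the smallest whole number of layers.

1

OLR = S(1−α)/4 = 2.281 W m^-2; the top layer radiates at T_e = 79.64 K.
T_s = (N+1)^(1/4)·T_e ≥ 93.8 K requires N+1 ≥ (T_s/T_e)⁴ = (93.8/79.64)⁴ = 1.924.
The minimum whole number is N = 1.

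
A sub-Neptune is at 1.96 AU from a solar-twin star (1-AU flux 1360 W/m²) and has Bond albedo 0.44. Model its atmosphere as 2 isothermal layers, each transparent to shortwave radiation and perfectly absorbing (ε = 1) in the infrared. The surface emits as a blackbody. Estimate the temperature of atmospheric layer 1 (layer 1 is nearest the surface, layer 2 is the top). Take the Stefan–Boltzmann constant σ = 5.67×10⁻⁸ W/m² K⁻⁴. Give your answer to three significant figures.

204 K

Flux at the orbit: S = 1360/(1.96)² = 354.0 W/m².
OLR = S(1−α)/4 = 49.56 W/m²; the top layer radiates at T_e = 171.9 K.
The net upward flux σT_e⁴ is constant between every pair of levels, so T_k⁴ = (N+1−k)T_e⁴.
With k = 1: T_1 = (2+1−1)^¼·171.9 K = 204.5 K.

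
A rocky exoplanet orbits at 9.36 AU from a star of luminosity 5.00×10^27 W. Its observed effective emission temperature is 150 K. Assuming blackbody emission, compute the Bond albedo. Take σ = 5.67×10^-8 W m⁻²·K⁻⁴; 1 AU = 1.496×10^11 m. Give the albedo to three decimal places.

Orbital distance: d = 9.36 AU = 1.400×10^12 m.
Flux at the orbit: S = L/(4πd²) = 5.00×10^27/(4π·(1.40×10^12)²) = 202.9 W m⁻².
Energy balance: S(1−α)/4 = σT⁴, so 1−α = 4σT⁴/S.
4σT⁴ = 4·5.67×10⁻⁸·(150)⁴ = 114.8 W m⁻².
Hence α = 1 − 114.8/202.9 = 0.4342.

0.434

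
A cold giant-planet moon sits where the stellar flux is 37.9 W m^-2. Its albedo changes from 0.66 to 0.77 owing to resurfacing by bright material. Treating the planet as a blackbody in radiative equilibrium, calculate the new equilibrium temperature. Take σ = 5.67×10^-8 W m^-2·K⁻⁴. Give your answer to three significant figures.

New equilibrium: T₂ = [(1−0.77)·37.90/(4σ)]^(1/4) = 78.74 K.

78.7 kelvin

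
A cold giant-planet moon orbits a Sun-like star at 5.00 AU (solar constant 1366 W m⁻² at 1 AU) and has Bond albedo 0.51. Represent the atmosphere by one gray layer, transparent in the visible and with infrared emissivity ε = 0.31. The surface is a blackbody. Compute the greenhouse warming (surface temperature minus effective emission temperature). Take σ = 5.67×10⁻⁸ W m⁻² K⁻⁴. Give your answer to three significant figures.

4.48 kelvin

Flux at the orbit: S = 1366/(5.00)² = 54.64 W m⁻².
At the top of the atmosphere, σT_e⁴ = S(1−α)/4 = 6.693 W m⁻², giving T_e = 104.2 K.
For a single slab of emissivity ε, T_s⁴ = 2T_e⁴/(2−ε); thus T_s = 104.2·(1.183)^(1/4) = 108.7 K.
T_s − T_e = 108.7 − 104.2 = 4.483 K.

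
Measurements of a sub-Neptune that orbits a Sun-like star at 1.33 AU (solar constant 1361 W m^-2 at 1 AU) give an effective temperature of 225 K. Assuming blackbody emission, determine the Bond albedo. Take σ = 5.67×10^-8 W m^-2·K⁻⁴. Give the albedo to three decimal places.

0.245

Flux at the orbit: S = 1361/(1.33)² = 769.4 W m^-2.
Energy balance: S(1−α)/4 = σT⁴, so 1−α = 4σT⁴/S.
4σT⁴ = 4·5.67×10⁻⁸·(225)⁴ = 581.3 W m^-2.
Hence α = 1 − 581.3/769.4 = 0.2445.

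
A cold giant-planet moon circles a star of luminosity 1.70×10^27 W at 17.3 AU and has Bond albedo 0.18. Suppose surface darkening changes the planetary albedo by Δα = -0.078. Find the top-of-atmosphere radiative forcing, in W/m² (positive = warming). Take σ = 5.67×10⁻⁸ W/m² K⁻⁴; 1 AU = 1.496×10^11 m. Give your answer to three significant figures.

0.394 W/m²

Orbital distance: d = 17.3 AU = 2.588×10^12 m.
Spreading L over a sphere of radius d: S = 1.70×10^27/(4π·2.59×10^12²) = 20.20 W/m².
TOA radiative forcing: ΔF = −S·Δα/4 = −20.20·(-0.078)/4 = 0.3938 W/m².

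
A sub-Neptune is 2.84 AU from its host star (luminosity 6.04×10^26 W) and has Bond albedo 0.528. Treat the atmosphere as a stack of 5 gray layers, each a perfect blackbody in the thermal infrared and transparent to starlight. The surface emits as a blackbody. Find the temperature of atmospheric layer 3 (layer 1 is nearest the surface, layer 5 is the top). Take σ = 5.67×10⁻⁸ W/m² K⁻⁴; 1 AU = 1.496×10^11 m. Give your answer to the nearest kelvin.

Orbital distance: d = 2.84 AU = 4.249×10^11 m.
Spreading L over a sphere of radius d: S = 6.04×10^26/(4π·4.25×10^11²) = 266.3 W/m².
The effective emission temperature is T_e = [S(1−α)/(4σ)]^¼ = 153.4 K.
In the N-layer model, layer k (counted from the surface) has T_k = (N+1−k)^(1/4)·T_e.
With k = 3: T_3 = (5+1−3)^¼·153.4 K = 201.9 K.

202 K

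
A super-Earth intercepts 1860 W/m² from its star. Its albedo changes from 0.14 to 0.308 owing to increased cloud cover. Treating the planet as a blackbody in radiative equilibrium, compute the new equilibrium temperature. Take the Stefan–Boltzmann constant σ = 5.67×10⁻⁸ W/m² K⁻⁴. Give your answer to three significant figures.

274 kelvin

With the new albedo, S(1−α₂)/4 = 321.8 W/m², so T₂ = 274.5 K.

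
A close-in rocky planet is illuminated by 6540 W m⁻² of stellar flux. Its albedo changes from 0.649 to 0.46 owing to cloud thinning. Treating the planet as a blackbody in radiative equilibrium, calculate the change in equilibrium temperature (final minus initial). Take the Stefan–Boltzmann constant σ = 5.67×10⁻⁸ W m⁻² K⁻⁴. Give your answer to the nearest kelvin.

36 K

Before: T₁ = [6540·0.351/(4σ)]^(1/4) = 317.2 K.
After:  T₂ = [6540·0.54/(4σ)]^(1/4) = 353.2 K.
Change: 353.2 − 317.2 = 36.07 K.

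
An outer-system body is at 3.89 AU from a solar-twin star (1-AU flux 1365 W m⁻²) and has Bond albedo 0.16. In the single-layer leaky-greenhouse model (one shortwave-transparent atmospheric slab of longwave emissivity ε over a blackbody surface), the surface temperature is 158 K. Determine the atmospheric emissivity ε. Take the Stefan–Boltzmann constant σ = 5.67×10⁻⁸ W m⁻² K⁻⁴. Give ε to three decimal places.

Flux at the orbit: S = 1365/(3.89)² = 90.21 W m⁻².
First, T_e = [90.21·(1−0.16)/(4σ)]^(1/4) = 135.2 K.
T_s⁴ = T_e⁴·2/(2−ε) → ε = 2 − 2(T_e/T_s)⁴ = 2 − 2·(135.2/158)⁴ = 0.9278.

0.928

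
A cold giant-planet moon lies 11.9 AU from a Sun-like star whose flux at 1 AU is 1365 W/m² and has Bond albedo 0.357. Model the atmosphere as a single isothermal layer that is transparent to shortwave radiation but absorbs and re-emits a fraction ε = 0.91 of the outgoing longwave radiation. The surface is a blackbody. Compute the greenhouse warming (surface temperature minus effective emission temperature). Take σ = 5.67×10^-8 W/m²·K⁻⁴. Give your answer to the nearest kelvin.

12 K

Flux at the orbit: S = 1365/(11.9)² = 9.639 W/m².
The planet radiates to space at T_e = [S(1−α)/(4σ)]^(1/4) = 72.30 K.
The surface balance (absorbed SW + ε·downward IR = σT_s⁴) with T_a⁴ = T_s⁴/2 reduces to T_s = T_e·[2/(2−ε)]^¼ = 84.15 K.
Greenhouse warming: T_s − T_e = 11.85 K.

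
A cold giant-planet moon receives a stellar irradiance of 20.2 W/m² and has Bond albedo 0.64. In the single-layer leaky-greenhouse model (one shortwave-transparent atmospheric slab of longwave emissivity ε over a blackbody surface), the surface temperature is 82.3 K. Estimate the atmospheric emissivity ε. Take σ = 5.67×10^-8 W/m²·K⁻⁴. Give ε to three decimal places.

Effective temperature: T_e = [S(1−α)/(4σ)]^(1/4) = 75.25 K.
Since (2−ε)/2 = (T_e/T_s)⁴ = 0.6989, ε = 0.6022.

0.602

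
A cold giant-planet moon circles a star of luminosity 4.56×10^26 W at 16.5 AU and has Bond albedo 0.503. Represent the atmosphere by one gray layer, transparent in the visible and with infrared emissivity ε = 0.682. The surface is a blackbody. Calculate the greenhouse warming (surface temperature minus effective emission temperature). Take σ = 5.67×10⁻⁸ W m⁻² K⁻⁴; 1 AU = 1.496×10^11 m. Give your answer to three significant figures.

6.60 K

d = 16.5 × 1.496×10^11 m = 2.468×10^12 m.
S = L/(4πd²) = 5.956 W m⁻².
At the top of the atmosphere, σT_e⁴ = S(1−α)/4 = 0.7400 W m⁻², giving T_e = 60.10 K.
The surface balance (absorbed SW + ε·downward IR = σT_s⁴) with T_a⁴ = T_s⁴/2 reduces to T_s = T_e·[2/(2−ε)]^¼ = 66.71 K.
Greenhouse warming: T_s − T_e = 6.605 K.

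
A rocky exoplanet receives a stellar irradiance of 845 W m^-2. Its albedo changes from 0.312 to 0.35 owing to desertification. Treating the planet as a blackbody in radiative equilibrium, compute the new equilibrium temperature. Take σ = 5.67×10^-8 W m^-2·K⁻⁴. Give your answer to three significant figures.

222 K

T₂ = [S(1−α₂)/(4σ)]^(1/4) = [845.0·0.65/(4σ)]^(1/4) = 221.8 K.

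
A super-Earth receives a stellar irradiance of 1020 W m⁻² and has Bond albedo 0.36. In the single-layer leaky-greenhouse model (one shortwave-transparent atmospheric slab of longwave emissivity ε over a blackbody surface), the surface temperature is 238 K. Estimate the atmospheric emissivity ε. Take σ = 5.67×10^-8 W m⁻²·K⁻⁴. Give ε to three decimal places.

Effective temperature: T_e = [S(1−α)/(4σ)]^(1/4) = 231.6 K.
Inverting T_s⁴ = 2T_e⁴/(2−ε): (T_e/T_s)⁴ = 0.8971, so ε = 2(1 − 0.8971) = 0.2058.

0.206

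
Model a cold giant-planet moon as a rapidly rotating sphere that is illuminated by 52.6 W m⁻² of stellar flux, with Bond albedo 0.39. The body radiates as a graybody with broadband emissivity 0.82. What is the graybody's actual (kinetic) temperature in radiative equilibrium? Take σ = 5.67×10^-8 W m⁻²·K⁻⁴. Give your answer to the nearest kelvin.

Absorbed flux (global mean): S(1−α)/4 = 52.60·0.61/4 = 8.021 W m⁻².
Equating to εσT⁴ with ε = 0.82: T = (8.021/0.82σ)^(1/4) = 114.6 K.

115 kelvin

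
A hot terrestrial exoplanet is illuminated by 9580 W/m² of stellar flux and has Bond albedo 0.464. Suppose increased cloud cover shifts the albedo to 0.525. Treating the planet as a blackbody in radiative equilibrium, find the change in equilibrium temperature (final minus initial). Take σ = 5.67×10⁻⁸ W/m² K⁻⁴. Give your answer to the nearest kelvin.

Before: T₁ = [9580·0.536/(4σ)]^(1/4) = 387.9 K.
After:  T₂ = [9580·0.475/(4σ)]^(1/4) = 376.4 K.
ΔT = T₂ − T₁ = -11.54 K.

-12 kelvin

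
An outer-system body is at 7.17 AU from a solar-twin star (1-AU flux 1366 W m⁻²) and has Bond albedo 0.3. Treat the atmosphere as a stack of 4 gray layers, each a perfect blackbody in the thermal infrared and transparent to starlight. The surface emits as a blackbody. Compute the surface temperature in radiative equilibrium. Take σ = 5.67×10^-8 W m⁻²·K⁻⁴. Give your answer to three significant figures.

142 K

By the inverse-square law, S = 1366/7.17² = 26.57 W m⁻².
The effective emission temperature is T_e = [S(1−α)/(4σ)]^¼ = 95.16 K.
With N = 4 opaque layers, T_s = (N+1)^(1/4)·T_e = 5^(1/4)·95.16 = 142.3 K.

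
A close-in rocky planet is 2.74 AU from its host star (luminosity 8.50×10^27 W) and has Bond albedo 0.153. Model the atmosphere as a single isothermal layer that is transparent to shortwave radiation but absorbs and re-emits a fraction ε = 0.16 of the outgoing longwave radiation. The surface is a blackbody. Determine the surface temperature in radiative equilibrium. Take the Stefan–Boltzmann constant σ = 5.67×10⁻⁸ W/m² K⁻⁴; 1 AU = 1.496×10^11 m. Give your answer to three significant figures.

358 K

d = 2.74 × 1.496×10^11 m = 4.099×10^11 m.
Flux at the orbit: S = L/(4πd²) = 8.50×10^27/(4π·(4.10×10^11)²) = 4026 W/m².
The planet radiates to space at T_e = [S(1−α)/(4σ)]^(1/4) = 350.2 K.
For a single slab of emissivity ε, T_s⁴ = 2T_e⁴/(2−ε); thus T_s = 350.2·(1.087)^(1/4) = 357.5 K.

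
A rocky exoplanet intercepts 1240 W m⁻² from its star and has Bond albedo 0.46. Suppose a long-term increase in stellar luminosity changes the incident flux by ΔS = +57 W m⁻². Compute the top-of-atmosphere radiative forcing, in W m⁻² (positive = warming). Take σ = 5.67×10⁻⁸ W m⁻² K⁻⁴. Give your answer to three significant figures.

7.70 W m⁻²

TOA radiative forcing: ΔF = (1−α)ΔS/4 = 0.54·(+57)/4 = 7.695 W m⁻².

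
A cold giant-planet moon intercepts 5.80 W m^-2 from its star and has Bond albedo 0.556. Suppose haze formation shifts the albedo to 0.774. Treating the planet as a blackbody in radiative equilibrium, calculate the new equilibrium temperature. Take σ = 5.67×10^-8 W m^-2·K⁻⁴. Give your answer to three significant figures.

T₂ = [S(1−α₂)/(4σ)]^(1/4) = [5.800·0.226/(4σ)]^(1/4) = 49.03 K.

49.0 K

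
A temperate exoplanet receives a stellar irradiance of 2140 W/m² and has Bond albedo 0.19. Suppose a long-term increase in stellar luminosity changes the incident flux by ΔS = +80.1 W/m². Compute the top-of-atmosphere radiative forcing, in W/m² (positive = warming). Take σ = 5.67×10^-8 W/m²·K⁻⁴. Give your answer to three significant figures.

16.2 W/m²

TOA radiative forcing: ΔF = (1−α)ΔS/4 = 0.81·(+80.1)/4 = 16.22 W/m².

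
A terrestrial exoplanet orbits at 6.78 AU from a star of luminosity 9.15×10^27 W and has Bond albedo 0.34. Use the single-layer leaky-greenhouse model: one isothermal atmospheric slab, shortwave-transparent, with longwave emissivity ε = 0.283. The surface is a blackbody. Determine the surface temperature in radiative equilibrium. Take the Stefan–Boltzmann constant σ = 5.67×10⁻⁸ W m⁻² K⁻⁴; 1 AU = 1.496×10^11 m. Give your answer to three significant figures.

Orbital distance: d = 6.78 AU = 1.014×10^12 m.
S = L/(4πd²) = 707.8 W m⁻².
The planet radiates to space at T_e = [S(1−α)/(4σ)]^(1/4) = 213.0 K.
Surface balance with a leaky layer gives σT_s⁴ = σT_e⁴·2/(2−ε), so T_s = T_e·[2/(2−0.283)]^(1/4) = 221.3 K.

221 kelvin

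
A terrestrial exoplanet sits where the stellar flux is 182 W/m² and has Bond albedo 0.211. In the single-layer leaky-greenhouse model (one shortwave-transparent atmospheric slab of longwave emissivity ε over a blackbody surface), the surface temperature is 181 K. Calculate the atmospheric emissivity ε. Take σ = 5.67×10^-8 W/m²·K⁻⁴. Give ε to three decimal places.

0.820

TOA balance gives T_e = 158.6 K.
T_s⁴ = T_e⁴·2/(2−ε) → ε = 2 − 2(T_e/T_s)⁴ = 2 − 2·(158.6/181)⁴ = 0.8202.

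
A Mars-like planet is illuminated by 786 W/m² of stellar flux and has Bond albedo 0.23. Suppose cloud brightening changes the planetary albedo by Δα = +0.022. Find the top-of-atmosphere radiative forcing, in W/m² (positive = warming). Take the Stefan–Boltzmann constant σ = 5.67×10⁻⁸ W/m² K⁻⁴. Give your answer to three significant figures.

-4.32 W/m²

TOA radiative forcing: ΔF = −S·Δα/4 = −786.0·(+0.022)/4 = -4.323 W/m².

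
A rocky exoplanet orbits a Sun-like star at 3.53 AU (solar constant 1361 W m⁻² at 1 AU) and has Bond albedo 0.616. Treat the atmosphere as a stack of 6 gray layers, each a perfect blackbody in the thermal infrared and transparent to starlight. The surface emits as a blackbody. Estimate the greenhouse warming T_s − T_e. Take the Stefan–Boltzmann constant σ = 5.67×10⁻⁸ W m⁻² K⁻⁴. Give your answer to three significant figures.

By the inverse-square law, S = 1361/3.53² = 109.2 W m⁻².
The effective emission temperature is T_e = [S(1−α)/(4σ)]^¼ = 116.6 K.
Surface: T_s = (7)^¼·T_e = 189.7 K.
Warming: T_s − T_e = 73.07 K.

73.1 kelvin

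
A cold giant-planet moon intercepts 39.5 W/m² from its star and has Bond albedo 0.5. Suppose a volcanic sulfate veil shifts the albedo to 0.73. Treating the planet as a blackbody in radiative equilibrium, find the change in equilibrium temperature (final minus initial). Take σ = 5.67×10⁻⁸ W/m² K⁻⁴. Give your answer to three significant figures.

-13.8 K

Initial: T₁ = [S(1−0.5)/(4σ)]^(1/4) = 96.60 K.
Final:   T₂ = [S(1−0.73)/(4σ)]^(1/4) = 82.81 K.
Change: 82.81 − 96.60 = -13.79 K.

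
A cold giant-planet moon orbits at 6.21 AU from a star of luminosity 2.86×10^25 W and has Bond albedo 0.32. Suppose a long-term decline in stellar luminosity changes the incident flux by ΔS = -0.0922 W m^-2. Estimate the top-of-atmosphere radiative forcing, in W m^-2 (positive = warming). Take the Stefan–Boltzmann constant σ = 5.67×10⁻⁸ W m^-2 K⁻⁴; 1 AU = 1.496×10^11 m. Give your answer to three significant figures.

-0.0157 W m^-2

d = 6.21 × 1.496×10^11 m = 9.290×10^11 m.
Flux at the orbit: S = L/(4πd²) = 2.86×10^25/(4π·(9.29×10^11)²) = 2.637 W m^-2.
Only a fraction (1−α) is absorbed and it's spread over 4πR², so ΔF = (1−α)ΔS/4 = -0.01567 W m^-2.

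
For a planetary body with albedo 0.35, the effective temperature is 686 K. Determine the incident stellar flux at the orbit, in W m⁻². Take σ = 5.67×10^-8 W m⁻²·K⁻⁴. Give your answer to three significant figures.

77300 W m⁻²

Invert the energy balance for S: S = 4σT⁴/(1−α).
The emitted flux is σT⁴ = 12560 W m⁻².
So S = 4×12560/(1−0.35) = 77270 W m⁻².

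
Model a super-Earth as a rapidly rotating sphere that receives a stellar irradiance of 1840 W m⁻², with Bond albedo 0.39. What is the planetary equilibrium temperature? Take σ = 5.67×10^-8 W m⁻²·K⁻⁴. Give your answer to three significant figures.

265 kelvin

Absorbed flux (global mean): S(1−α)/4 = 1840·0.61/4 = 280.6 W m⁻².
Balancing against σT⁴: T = (280.6/5.67×10⁻⁸)^(1/4) = 265.2 K.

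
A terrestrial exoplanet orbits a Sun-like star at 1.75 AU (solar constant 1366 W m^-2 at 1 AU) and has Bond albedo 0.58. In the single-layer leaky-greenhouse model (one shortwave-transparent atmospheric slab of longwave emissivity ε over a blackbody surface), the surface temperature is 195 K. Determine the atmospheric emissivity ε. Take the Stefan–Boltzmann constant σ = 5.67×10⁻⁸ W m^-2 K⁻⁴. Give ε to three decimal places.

0.857

By the inverse-square law, S = 1366/1.75² = 446.0 W m^-2.
Effective temperature: T_e = [S(1−α)/(4σ)]^(1/4) = 169.5 K.
Since (2−ε)/2 = (T_e/T_s)⁴ = 0.5713, ε = 0.8575.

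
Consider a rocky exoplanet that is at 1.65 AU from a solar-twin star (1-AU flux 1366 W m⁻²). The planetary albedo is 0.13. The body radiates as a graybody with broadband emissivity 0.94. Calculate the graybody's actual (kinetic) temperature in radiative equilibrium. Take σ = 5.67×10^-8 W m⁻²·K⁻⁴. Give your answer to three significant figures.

213 K

Irradiance scales as 1/d², so S = 1366 W m⁻² × (1/1.65)² = 501.7 W m⁻².
Averaging over the sphere, the absorbed flux is S(1−α)/4 = 109.1 W m⁻².
Equating to εσT⁴ with ε = 0.94: T = (109.1/0.94σ)^(1/4) = 212.7 K.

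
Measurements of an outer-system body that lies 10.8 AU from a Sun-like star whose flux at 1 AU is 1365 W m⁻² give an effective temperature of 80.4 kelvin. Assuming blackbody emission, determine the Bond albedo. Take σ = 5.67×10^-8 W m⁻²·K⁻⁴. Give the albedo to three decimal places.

0.190

Flux at the orbit: S = 1365/(10.8)² = 11.70 W m⁻².
From σT⁴ = S(1−α)/4 we invert for α: 1−α = 4σT⁴/S.
4σT⁴ = 4·5.67×10⁻⁸·(80.4)⁴ = 9.477 W m⁻².
Hence α = 1 − 9.477/11.70 = 0.1902.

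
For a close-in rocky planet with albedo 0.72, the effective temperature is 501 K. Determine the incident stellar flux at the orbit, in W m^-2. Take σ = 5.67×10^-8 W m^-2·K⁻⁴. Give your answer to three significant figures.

51000 W m^-2

From S(1−α)/4 = σT⁴: S = 4σT⁴/(1−α).
The emitted flux is σT⁴ = 3572 W m^-2.
So S = 4×3572/(1−0.72) = 51030 W m^-2.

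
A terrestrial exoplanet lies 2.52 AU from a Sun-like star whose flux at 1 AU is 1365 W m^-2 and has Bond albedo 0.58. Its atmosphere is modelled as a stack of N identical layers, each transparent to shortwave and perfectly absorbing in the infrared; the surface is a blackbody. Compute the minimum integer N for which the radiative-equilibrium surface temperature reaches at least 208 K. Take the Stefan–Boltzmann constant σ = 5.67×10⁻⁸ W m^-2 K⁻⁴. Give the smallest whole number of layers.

4

Irradiance scales as 1/d², so S = 1365 W m^-2 × (1/2.52)² = 214.9 W m^-2.
OLR = S(1−α)/4 = 22.57 W m^-2; the top layer radiates at T_e = 141.2 K.
T_s = (N+1)^(1/4)·T_e ≥ 208 K requires N+1 ≥ (T_s/T_e)⁴ = (208/141.2)⁴ = 4.702.
Rounding up, N = 4.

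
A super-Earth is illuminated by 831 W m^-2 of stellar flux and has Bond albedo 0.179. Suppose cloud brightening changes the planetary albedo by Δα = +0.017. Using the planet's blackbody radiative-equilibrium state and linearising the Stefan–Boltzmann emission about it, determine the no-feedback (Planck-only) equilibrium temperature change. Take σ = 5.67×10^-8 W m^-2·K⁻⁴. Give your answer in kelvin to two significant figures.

The baseline emission temperature is T_e = 234.2 K.
The change in absorbed flux is Δ[S(1−α)/4] = −SΔα/4 = -3.532 W m^-2.
Linearising σT⁴ gives d(σT⁴)/dT = 4σT_e³ = 2.913 W m^-2 per K.
So ΔT₀ = -3.532/2.913 = -1.21 K.

-1.2 kelvin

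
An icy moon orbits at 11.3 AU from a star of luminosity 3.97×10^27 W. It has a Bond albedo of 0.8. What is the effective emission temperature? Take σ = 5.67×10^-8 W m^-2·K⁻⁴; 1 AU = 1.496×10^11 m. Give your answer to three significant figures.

99.4 kelvin

Orbital distance: d = 11.3 AU = 1.690×10^12 m.
Spreading L over a sphere of radius d: S = 3.97×10^27/(4π·1.69×10^12²) = 110.6 W m^-2.
Averaging over the sphere, the absorbed flux is S(1−α)/4 = 5.528 W m^-2.
Balancing against σT⁴: T = (5.528/5.67×10⁻⁸)^(1/4) = 99.37 K.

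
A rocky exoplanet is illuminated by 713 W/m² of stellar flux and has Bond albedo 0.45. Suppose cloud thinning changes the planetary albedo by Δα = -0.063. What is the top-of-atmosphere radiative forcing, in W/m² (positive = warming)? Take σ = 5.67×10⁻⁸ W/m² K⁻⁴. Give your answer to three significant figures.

11.2 W/m²

ΔF = −(S/4)Δα = −(713.0/4)×(-0.063) = 11.23 W/m².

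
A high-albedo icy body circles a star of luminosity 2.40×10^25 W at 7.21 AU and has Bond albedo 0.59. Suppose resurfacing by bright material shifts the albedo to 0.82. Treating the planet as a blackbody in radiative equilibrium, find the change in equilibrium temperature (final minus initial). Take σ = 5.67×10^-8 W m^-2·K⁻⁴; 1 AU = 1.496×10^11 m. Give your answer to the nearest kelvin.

-8 K

Orbital distance: d = 7.21 AU = 1.079×10^12 m.
Spreading L over a sphere of radius d: S = 2.40×10^25/(4π·1.08×10^12²) = 1.642 W m^-2.
Initial: T₁ = [S(1−0.59)/(4σ)]^(1/4) = 41.51 K.
After:  T₂ = [1.642·0.18/(4σ)]^(1/4) = 33.79 K.
Change: 33.79 − 41.51 = -7.720 K.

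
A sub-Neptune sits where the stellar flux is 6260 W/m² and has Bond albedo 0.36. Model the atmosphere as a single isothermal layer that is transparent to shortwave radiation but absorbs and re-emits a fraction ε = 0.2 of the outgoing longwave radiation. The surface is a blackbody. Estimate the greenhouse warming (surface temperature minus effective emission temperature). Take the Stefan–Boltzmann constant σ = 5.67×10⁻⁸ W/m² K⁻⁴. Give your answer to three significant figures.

Effective emission temperature (TOA balance): σT_e⁴ = S(1−α)/4 = 1002 W/m² → T_e = 364.6 K.
Surface balance with a leaky layer gives σT_s⁴ = σT_e⁴·2/(2−ε), so T_s = T_e·[2/(2−0.2)]^(1/4) = 374.3 K.
T_s − T_e = 374.3 − 364.6 = 9.730 K.

9.73 K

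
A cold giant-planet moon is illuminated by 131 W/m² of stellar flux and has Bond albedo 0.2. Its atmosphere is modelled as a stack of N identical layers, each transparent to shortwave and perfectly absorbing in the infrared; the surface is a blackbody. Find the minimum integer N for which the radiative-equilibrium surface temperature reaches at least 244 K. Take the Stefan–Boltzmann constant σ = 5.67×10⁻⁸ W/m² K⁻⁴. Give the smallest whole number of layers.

The effective emission temperature is T_e = [S(1−α)/(4σ)]^¼ = 146.6 K.
Since T_s⁴ = (N+1)T_e⁴, we need N ≥ (T_s/T_e)⁴ − 1 = 6.671.
So N ≥ 6.671; the smallest integer is N = 7.

7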